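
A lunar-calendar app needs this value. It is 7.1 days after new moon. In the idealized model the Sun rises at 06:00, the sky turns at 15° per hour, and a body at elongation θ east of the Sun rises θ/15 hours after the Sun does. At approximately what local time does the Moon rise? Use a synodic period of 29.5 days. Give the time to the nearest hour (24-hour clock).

The Moon has covered 7.1/29.5 of its cycle, so θ ≈ 360° × 7.1/29.5 = 86.6°.
Delay after the Sun = 86.6° / (15°/h) ≈ 5.78 h.
06:00 + 5.78 h ≈ 11:47 → 12:00 to the nearest hour.

12:00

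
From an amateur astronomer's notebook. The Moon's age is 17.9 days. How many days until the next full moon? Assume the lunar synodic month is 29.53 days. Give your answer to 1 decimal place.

Full moon occurs at elongation 180°, i.e. at age 29.53 × 180/360 = 14.765 d.
This lunation's full moon (14.765 d) has passed, so add one period: 44.295 − 17.9 = 26.395 days.

26.4 days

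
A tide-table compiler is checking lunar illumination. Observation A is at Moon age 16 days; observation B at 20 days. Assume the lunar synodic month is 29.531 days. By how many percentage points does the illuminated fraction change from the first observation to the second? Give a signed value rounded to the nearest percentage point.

-26 pp

θ₁ = 360° × 16/29.531 = 195.0°, f₁ = (1 − cos θ₁)/2 = 0.983.
θ₂ = 360° × 20/29.531 = 243.8°, f₂ = (1 − cos θ₂)/2 = 0.721.
Change = f₂ − f₁ = -0.262 → -26 percentage points.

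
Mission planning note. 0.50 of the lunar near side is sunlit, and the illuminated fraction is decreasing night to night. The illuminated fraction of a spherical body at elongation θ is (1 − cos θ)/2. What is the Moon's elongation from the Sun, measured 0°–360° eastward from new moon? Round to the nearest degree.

Invert f = (1 − cos θ)/2 to get cos θ = 1 − 2(0.50) = 0.000, hence θ₀ = arccos 0.000 = 90.0°.
A waning Moon lies in 180°–360°, so θ = 360° − 90.0° = 270.0°.

270°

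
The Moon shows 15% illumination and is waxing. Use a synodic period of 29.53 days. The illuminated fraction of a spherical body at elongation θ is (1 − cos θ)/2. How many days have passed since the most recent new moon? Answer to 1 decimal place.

cos θ = 1 − 2f = 0.700, giving a principal value of 45.6°.
The Moon is waxing (0°–180°), so θ = 45.6° directly.
At 360°/29.53 d per day, 45.6° corresponds to 3.74 days.

3.7 days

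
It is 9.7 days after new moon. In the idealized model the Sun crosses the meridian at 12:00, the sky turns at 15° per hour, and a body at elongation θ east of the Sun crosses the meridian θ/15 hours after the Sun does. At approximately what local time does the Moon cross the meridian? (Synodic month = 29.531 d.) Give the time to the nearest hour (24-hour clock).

Phase angle: θ = 360°·(9.7 d)/(29.531 d) = 118.2°.
Delay after the Sun = 118.2° / (15°/h) ≈ 7.88 h.
12:00 + 7.88 h ≈ 19:53 → 20:00 to the nearest hour.

20:00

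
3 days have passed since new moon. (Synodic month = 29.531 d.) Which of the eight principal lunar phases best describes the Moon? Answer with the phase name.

At 3/29.531 of the cycle, θ ≈ 37° — the waxing crescent range.

waxing crescent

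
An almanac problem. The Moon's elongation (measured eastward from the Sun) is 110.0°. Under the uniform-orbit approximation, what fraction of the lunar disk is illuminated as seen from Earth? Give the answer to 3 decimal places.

0.671

Half-versine of 110.0°: (1 − (-0.342))/2 = 0.671.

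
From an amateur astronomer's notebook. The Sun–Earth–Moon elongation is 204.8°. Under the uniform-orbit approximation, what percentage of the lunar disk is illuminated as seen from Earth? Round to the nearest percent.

95%

cos 204.8° = (-0.908), so f = (1 − (-0.908))/2 = 0.954, i.e. 95%.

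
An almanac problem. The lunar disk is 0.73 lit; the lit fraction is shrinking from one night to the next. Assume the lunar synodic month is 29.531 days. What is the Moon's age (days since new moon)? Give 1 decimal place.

19.9 days

Invert f = (1 − cos θ)/2 to get cos θ = 1 − 2(0.73) = -0.460, hence θ₀ = arccos -0.460 = 117.4°.
A waning Moon lies in 180°–360°, so θ = 360° − 117.4° = 242.6°.
Age = 29.531 × 242.6°/360° ≈ 19.90 days.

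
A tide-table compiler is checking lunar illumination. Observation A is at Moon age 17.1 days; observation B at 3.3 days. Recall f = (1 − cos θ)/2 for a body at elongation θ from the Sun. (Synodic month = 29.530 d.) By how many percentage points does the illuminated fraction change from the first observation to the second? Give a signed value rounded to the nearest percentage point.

-82 pp

First observation: θ = 360°·17.1/29.530 = 208.5°, so f = 0.940.
Second observation: θ = 40.2°, f = 0.118.
Δf = 0.118 − 0.940 = -0.821, i.e. -82 pp.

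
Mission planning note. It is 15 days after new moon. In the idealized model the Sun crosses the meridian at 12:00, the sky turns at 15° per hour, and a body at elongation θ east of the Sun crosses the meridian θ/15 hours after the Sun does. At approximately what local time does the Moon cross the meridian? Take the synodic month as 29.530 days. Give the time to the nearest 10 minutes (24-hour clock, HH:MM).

00:10

Elongation θ = 360° × 15/29.530 ≈ 182.9°.
Delay after the Sun = 182.9° / (15°/h) ≈ 12.19 h.
12:00 + 12.191 h ≈ 00:11 → 00:10 to the nearest ten minutes.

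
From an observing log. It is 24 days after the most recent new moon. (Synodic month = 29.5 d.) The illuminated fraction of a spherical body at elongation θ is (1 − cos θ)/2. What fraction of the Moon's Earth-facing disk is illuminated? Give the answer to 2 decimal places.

The Moon has covered 24/29.5 of its cycle, so θ ≈ 360° × 24/29.5 = 292.9°.
cos 292.9° = 0.389, so f = (1 − 0.389)/2 = 0.306.

0.31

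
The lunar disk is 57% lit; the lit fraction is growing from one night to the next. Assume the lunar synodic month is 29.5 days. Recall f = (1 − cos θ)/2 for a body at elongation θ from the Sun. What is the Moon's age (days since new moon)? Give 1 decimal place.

8.0 days

Invert f = (1 − cos θ)/2 to get cos θ = 1 − 2(0.57) = -0.140, hence θ₀ = arccos -0.140 = 98.0°.
The Moon is waxing (0°–180°), so θ = 98.0° directly.
At 360°/29.5 d per day, 98.0° corresponds to 8.03 days.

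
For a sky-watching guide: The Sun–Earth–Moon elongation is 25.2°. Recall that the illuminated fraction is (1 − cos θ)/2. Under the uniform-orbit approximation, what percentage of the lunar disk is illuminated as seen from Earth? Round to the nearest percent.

Half-versine of 25.2°: (1 − 0.905)/2 = 0.048, i.e. 5%.

5%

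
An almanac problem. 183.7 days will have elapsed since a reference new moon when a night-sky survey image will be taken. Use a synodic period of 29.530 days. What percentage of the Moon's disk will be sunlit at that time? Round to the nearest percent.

183.7 d spans 6 complete synodic months (6 × 29.530 = 177.18 d) plus 6.52 d.
Phase angle: θ = 360°·(6.52 d)/(29.530 d) = 79.5°.
Illuminated fraction = (1 − cos 79.5°)/2 = (1 − 0.182)/2 ≈ 0.409, so 41%.

41%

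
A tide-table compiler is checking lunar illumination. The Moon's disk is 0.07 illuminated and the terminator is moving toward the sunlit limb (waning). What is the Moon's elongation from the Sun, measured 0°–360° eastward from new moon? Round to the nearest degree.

From f = (1 − cos θ)/2: cos θ = 1 − 2×0.07 = 0.860; arccos → 30.7°.
A waning Moon lies in 180°–360°, so θ = 360° − 30.7° = 329.3°.

329°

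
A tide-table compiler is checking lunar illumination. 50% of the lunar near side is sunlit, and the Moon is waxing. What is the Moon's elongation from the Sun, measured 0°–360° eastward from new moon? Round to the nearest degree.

90°

From f = (1 − cos θ)/2: cos θ = 1 − 2×0.50 = 0.000; arccos → 90.0°.
Waxing ⇒ before full, so θ = 90.0°.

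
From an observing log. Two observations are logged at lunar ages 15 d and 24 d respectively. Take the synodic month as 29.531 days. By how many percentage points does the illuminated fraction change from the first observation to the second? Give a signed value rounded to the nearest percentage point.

θ₁ = 360° × 15/29.531 = 182.9°, f₁ = (1 − cos θ₁)/2 = 0.999.
θ₂ = 360° × 24/29.531 = 292.6°, f₂ = (1 − cos θ₂)/2 = 0.308.
Change = f₂ − f₁ = -0.691 → -69 percentage points.

-69 pp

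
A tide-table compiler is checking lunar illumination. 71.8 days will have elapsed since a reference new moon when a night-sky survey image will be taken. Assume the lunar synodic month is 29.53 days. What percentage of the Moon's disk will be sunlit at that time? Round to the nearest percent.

95%

71.8 d spans 2 complete synodic months (2 × 29.53 = 59.06 d) plus 12.74 d.
Phase angle: θ = 360°·(12.74 d)/(29.53 d) = 155.3°.
With cos θ = (-0.909), the lit fraction is (1 − (-0.909))/2 ≈ 0.954, so 95%.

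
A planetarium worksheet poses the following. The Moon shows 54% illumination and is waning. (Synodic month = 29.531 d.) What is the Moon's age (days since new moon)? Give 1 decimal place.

21.8 days

Invert f = (1 − cos θ)/2 to get cos θ = 1 − 2(0.54) = -0.080, hence θ₀ = arccos -0.080 = 94.6°.
A waning Moon lies in 180°–360°, so θ = 360° − 94.6° = 265.4°.
At 360°/29.531 d per day, 265.4° corresponds to 21.77 days.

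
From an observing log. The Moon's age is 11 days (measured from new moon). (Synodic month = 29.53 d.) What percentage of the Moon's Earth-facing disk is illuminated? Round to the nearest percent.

85%

The Moon has covered 11/29.53 of its cycle, so θ ≈ 360° × 11/29.53 = 134.1°.
Illuminated fraction = (1 − cos 134.1°)/2 = (1 − (-0.696))/2 ≈ 0.848, so 85%.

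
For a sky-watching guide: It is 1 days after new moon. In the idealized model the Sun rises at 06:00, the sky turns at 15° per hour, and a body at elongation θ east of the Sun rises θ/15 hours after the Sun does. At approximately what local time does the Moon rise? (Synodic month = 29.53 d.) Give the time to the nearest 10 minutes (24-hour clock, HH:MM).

06:50

Phase angle: θ = 360°·(1 d)/(29.53 d) = 12.2°.
Delay after the Sun = 12.2° / (15°/h) ≈ 0.81 h.
06:00 + 0.813 h ≈ 06:49 → 06:50 to the nearest ten minutes.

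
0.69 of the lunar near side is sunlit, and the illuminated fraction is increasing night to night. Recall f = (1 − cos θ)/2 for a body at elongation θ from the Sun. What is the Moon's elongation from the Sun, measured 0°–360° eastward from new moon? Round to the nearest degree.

cos θ = 1 − 2f = -0.380, giving a principal value of 112.3°.
The Moon is waxing (0°–180°), so θ = 112.3° directly.

112°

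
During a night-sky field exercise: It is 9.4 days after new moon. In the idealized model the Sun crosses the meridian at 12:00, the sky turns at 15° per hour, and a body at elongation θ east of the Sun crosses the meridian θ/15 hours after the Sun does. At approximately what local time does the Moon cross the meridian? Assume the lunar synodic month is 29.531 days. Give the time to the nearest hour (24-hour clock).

20:00

Elongation θ = 360° × 9.4/29.531 ≈ 114.6°.
Delay after the Sun = 114.6° / (15°/h) ≈ 7.64 h.
12:00 + 7.64 h ≈ 19:38 → 20:00 to the nearest hour.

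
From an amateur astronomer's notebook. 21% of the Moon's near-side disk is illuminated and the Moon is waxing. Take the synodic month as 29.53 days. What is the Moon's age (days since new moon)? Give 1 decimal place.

From f = (1 − cos θ)/2: cos θ = 1 − 2×0.21 = 0.580; arccos → 54.5°.
The Moon is waxing (0°–180°), so θ = 54.5° directly.
That fraction of the synodic month is 54.5/360 × 29.53 d ≈ 4.47 d.

4.5 days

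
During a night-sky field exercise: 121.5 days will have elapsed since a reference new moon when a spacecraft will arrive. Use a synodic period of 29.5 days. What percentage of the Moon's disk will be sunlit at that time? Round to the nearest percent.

13%

121.5 d spans 4 complete synodic months (4 × 29.5 = 118.00 d) plus 3.50 d.
The Moon has covered 3.50/29.5 of its cycle, so θ ≈ 360° × 3.50/29.5 = 42.7°.
cos 42.7° = 0.735, so f = (1 − 0.735)/2 = 0.133, so 13%.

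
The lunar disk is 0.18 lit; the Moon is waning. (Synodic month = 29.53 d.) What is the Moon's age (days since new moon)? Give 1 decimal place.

25.4 days

cos θ = 1 − 2f = 0.640, giving a principal value of 50.2°.
A waning Moon lies in 180°–360°, so θ = 360° − 50.2° = 309.8°.
Age = 29.53 × 309.8°/360° ≈ 25.41 days.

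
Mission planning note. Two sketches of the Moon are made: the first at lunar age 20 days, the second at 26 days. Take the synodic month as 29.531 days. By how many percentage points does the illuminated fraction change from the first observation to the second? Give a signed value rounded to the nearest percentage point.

First observation: θ = 360°·20/29.531 = 243.8°, so f = 0.721.
Second observation: θ = 317.0°, f = 0.135.
Δf = 0.135 − 0.721 = -0.586, i.e. -59 pp.

-59 percentage points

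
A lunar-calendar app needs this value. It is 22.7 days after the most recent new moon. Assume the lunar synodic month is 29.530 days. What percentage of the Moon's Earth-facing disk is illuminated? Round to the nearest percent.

44%

Elongation θ = 360° × 22.7/29.530 ≈ 276.7°.
cos 276.7° = 0.117, so f = (1 − 0.117)/2 = 0.441, so 44%.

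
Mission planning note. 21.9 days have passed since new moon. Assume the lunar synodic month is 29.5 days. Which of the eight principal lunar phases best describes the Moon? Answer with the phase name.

last quarter

At 21.9/29.5 of the cycle, θ ≈ 267° — the last quarter range.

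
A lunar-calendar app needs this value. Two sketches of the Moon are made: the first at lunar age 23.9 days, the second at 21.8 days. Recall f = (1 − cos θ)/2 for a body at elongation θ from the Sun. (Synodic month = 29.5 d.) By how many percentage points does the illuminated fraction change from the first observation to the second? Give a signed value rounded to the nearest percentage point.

θ₁ = 360° × 23.9/29.5 = 291.7°, f₁ = (1 − cos θ₁)/2 = 0.315.
θ₂ = 360° × 21.8/29.5 = 266.0°, f₂ = (1 − cos θ₂)/2 = 0.535.
Change = f₂ − f₁ = +0.219 → +22 percentage points.

+22 percentage points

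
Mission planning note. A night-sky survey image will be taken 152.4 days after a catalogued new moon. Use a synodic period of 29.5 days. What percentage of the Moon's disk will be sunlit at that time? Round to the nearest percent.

Reduce mod P: 152.4 − 5×29.5 = 4.90 d into the current lunation.
Phase angle: θ = 360°·(4.90 d)/(29.5 d) = 59.8°.
Illuminated fraction = (1 − cos 59.8°)/2 = (1 − 0.503)/2 ≈ 0.248, so 25%.

25%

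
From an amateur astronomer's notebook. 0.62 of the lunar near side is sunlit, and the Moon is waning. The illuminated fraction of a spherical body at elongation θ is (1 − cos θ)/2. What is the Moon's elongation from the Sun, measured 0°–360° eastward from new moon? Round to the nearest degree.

cos θ = 1 − 2f = -0.240, giving a principal value of 103.9°.
Since the Moon is past full (waning), take the reflex angle: θ = 360° − 103.9° = 256.1°.

256°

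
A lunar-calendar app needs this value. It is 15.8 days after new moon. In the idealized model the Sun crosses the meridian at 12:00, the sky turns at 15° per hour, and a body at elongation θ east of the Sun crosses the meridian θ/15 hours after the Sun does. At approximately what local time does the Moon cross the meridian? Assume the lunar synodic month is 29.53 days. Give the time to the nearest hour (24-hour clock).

The Moon has covered 15.8/29.53 of its cycle, so θ ≈ 360° × 15.8/29.53 = 192.6°.
At 15° of sky rotation per hour, 192.6° corresponds to a 12.84 h lag.
12:00 + 12.84 h ≈ 00:50 → 01:00 to the nearest hour.

01:00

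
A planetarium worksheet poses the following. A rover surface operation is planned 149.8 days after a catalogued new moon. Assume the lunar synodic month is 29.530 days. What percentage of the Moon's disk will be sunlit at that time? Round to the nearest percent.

149.8/29.530 = 5.073 lunations, so 5 complete cycles and 2.15 d into the next.
The Moon has covered 2.15/29.530 of its cycle, so θ ≈ 360° × 2.15/29.530 = 26.2°.
Illuminated fraction = (1 − cos 26.2°)/2 = (1 − 0.897)/2 ≈ 0.051, so 5%.

5%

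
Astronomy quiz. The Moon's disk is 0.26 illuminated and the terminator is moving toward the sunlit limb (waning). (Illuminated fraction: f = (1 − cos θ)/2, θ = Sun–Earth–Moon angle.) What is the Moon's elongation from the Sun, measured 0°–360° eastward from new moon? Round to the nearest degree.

299°

cos θ = 1 − 2f = 0.480, giving a principal value of 61.3°.
Since the Moon is past full (waning), take the reflex angle: θ = 360° − 61.3° = 298.7°.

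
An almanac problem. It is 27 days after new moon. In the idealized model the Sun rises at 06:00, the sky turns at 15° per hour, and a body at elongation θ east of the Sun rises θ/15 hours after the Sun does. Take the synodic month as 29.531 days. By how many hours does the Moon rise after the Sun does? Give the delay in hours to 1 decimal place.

21.9 h

The Moon has covered 27/29.531 of its cycle, so θ ≈ 360° × 27/29.531 = 329.1°.
Delay after the Sun = 329.1° / (15°/h) ≈ 21.94 h.
So the Moon rises 21.94 h after the Sun.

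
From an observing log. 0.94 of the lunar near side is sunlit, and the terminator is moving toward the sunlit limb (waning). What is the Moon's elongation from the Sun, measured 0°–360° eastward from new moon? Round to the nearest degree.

From f = (1 − cos θ)/2: cos θ = 1 − 2×0.94 = -0.880; arccos → 151.6°.
Waning ⇒ past full, so θ = 360° − 151.6° = 208.4°.

208°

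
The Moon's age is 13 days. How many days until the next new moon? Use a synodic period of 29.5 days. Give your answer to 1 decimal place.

16.5 days

One full lunation from the last new moon is 29.5 d; remaining = 29.5 − 13 = 16.500 d.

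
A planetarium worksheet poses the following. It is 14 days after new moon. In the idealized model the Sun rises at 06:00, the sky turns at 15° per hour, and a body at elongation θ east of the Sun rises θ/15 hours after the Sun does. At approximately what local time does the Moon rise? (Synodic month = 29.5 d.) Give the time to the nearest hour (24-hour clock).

17:00

Phase angle: θ = 360°·(14 d)/(29.5 d) = 170.8°.
Delay after the Sun = 170.8° / (15°/h) ≈ 11.39 h.
06:00 + 11.39 h ≈ 17:23 → 17:00 to the nearest hour.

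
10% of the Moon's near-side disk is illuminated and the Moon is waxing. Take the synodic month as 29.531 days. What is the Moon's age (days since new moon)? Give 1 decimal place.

3.0 days

Invert f = (1 − cos θ)/2 to get cos θ = 1 − 2(0.10) = 0.800, hence θ₀ = arccos 0.800 = 36.9°.
Waxing ⇒ before full, so θ = 36.9°.
That fraction of the synodic month is 36.9/360 × 29.531 d ≈ 3.02 d.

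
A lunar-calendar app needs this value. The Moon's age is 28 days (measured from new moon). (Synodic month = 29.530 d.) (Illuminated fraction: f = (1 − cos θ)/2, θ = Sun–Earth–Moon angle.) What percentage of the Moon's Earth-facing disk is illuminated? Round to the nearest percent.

3%

Elongation θ = 360° × 28/29.530 ≈ 341.3°.
With cos θ = 0.947, the lit fraction is (1 − 0.947)/2 ≈ 0.026, so 3%.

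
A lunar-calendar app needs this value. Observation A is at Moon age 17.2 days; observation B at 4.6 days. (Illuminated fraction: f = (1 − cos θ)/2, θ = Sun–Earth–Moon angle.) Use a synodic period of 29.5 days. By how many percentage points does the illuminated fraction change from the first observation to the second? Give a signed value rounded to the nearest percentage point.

θ₁ = 360° × 17.2/29.5 = 209.9°, f₁ = (1 − cos θ₁)/2 = 0.933.
θ₂ = 360° × 4.6/29.5 = 56.1°, f₂ = (1 − cos θ₂)/2 = 0.221.
Change = f₂ − f₁ = -0.712 → -71 percentage points.

-71 percentage points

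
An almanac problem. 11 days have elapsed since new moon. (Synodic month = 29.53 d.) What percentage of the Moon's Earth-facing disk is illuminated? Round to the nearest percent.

Elongation θ = 360° × 11/29.53 ≈ 134.1°.
With cos θ = (-0.696), the lit fraction is (1 − (-0.696))/2 ≈ 0.848, so 85%.

85%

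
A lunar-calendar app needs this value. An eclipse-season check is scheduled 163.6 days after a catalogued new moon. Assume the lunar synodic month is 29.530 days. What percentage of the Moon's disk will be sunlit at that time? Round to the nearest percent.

98%

163.6/29.530 = 5.540 lunations, so 5 complete cycles and 15.95 d into the next.
The Moon has covered 15.95/29.530 of its cycle, so θ ≈ 360° × 15.95/29.530 = 194.4°.
cos 194.4° = (-0.968), so f = (1 − (-0.968))/2 = 0.984, so 98%.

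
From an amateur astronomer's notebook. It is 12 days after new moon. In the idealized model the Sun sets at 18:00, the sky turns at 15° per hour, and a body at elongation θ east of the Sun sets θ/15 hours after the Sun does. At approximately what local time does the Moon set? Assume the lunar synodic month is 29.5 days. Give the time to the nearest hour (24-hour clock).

04:00

Phase angle: θ = 360°·(12 d)/(29.5 d) = 146.4°.
Delay after the Sun = 146.4° / (15°/h) ≈ 9.76 h.
18:00 + 9.76 h ≈ 03:46 → 04:00 to the nearest hour.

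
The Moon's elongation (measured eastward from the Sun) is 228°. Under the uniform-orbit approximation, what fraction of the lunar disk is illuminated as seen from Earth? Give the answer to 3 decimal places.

0.835

cos 228° = (-0.669), so f = (1 − (-0.669))/2 = 0.835.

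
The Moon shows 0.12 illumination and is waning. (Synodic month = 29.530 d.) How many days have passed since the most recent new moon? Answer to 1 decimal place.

From f = (1 − cos θ)/2: cos θ = 1 − 2×0.12 = 0.760; arccos → 40.5°.
Waning ⇒ past full, so θ = 360° − 40.5° = 319.5°.
At 360°/29.530 d per day, 319.5° corresponds to 26.20 days.

26.2 days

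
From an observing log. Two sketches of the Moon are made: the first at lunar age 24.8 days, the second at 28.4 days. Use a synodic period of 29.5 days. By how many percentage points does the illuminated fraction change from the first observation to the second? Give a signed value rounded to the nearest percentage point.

θ₁ = 360° × 24.8/29.5 = 302.6°, f₁ = (1 − cos θ₁)/2 = 0.230.
θ₂ = 360° × 28.4/29.5 = 346.6°, f₂ = (1 − cos θ₂)/2 = 0.014.
Change = f₂ − f₁ = -0.217 → -22 percentage points.

-22 percentage points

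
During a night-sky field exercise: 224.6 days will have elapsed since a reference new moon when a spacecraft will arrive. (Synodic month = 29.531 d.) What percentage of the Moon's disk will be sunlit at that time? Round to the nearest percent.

224.6 d spans 7 complete synodic months (7 × 29.531 = 206.72 d) plus 17.88 d.
The Moon has covered 17.88/29.531 of its cycle, so θ ≈ 360° × 17.88/29.531 = 218.0°.
Illuminated fraction = (1 − cos 218.0°)/2 = (1 − (-0.788))/2 ≈ 0.894, so 89%.

89%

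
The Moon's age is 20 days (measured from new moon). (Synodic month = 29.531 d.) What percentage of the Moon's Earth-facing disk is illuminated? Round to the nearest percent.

72%

Elongation θ = 360° × 20/29.531 ≈ 243.8°.
Illuminated fraction = (1 − cos 243.8°)/2 = (1 − (-0.441))/2 ≈ 0.721, so 72%.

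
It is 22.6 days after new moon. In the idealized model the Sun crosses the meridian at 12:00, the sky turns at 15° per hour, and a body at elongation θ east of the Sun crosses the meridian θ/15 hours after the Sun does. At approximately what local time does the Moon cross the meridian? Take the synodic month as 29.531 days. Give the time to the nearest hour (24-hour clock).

06:00

Elongation θ = 360° × 22.6/29.531 ≈ 275.5°.
The Moon trails the Sun by θ/15 = 275.5/15 ≈ 18.37 hours.
12:00 + 18.37 h ≈ 06:22 → 06:00 to the nearest hour.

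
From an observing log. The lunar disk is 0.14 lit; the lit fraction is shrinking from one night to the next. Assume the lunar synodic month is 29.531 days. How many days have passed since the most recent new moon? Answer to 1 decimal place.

25.9 days

Invert f = (1 − cos θ)/2 to get cos θ = 1 − 2(0.14) = 0.720, hence θ₀ = arccos 0.720 = 43.9°.
Waning ⇒ past full, so θ = 360° − 43.9° = 316.1°.
At 360°/29.531 d per day, 316.1° corresponds to 25.93 days.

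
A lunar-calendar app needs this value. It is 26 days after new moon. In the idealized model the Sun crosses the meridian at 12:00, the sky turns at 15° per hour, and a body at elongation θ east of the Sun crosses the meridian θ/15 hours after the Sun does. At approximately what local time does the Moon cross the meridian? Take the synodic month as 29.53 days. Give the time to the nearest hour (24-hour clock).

The Moon has covered 26/29.53 of its cycle, so θ ≈ 360° × 26/29.53 = 317.0°.
The Moon trails the Sun by θ/15 = 317.0/15 ≈ 21.13 hours.
12:00 + 21.13 h ≈ 09:08 → 09:00 to the nearest hour.

09:00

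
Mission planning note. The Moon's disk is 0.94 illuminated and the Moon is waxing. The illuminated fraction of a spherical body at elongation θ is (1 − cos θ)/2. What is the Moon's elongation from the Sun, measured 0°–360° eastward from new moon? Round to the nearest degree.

152°

cos θ = 1 − 2f = -0.880, giving a principal value of 151.6°.
The Moon is waxing (0°–180°), so θ = 151.6° directly.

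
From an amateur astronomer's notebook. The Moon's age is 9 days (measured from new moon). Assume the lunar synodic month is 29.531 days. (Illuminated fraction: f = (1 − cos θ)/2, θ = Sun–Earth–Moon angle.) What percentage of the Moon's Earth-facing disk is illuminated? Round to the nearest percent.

67%

The Moon has covered 9/29.531 of its cycle, so θ ≈ 360° × 9/29.531 = 109.7°.
With cos θ = (-0.337), the lit fraction is (1 − (-0.337))/2 ≈ 0.669, so 67%.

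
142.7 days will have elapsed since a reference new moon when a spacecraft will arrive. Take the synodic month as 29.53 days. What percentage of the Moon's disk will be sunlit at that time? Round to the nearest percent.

142.7 d spans 4 complete synodic months (4 × 29.53 = 118.12 d) plus 24.58 d.
Phase angle: θ = 360°·(24.58 d)/(29.53 d) = 299.7°.
cos 299.7° = 0.495, so f = (1 − 0.495)/2 = 0.253, so 25%.

25%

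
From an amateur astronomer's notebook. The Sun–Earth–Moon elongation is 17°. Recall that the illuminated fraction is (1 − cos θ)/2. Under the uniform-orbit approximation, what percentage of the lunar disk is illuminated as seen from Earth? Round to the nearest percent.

2%

Half-versine of 17°: (1 − 0.956)/2 = 0.022, i.e. 2%.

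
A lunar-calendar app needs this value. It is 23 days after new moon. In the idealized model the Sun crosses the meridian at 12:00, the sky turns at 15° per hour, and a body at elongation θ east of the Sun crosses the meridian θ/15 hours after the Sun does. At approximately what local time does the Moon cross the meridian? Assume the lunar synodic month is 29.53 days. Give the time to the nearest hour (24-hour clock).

07:00

Elongation θ = 360° × 23/29.53 ≈ 280.4°.
The Moon trails the Sun by θ/15 = 280.4/15 ≈ 18.69 hours.
12:00 + 18.69 h ≈ 06:42 → 07:00 to the nearest hour.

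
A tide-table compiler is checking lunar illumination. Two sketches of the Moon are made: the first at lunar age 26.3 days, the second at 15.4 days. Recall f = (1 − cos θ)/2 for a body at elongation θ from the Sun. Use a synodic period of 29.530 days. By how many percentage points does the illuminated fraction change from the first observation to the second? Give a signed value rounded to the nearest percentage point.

First observation: θ = 360°·26.3/29.530 = 320.6°, so f = 0.114.
Second observation: θ = 187.7°, f = 0.995.
Δf = 0.995 − 0.114 = +0.882, i.e. +88 pp.

+88 percentage points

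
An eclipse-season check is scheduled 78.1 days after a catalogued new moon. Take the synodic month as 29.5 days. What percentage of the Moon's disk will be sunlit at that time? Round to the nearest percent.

78.1/29.5 = 2.647 lunations, so 2 complete cycles and 19.10 d into the next.
The Moon has covered 19.10/29.5 of its cycle, so θ ≈ 360° × 19.10/29.5 = 233.1°.
Illuminated fraction = (1 − cos 233.1°)/2 = (1 − (-0.601))/2 ≈ 0.800, so 80%.

80%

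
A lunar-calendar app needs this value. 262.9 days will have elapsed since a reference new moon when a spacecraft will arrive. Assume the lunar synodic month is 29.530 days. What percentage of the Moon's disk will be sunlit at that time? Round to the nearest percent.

262.9 d spans 8 complete synodic months (8 × 29.530 = 236.24 d) plus 26.66 d.
Elongation θ = 360° × 26.66/29.530 ≈ 325.0°.
With cos θ = 0.819, the lit fraction is (1 − 0.819)/2 ≈ 0.090, so 9%.

9%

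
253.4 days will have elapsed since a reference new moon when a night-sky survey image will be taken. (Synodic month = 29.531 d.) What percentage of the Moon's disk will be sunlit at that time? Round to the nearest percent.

94%

Reduce mod P: 253.4 − 8×29.531 = 17.15 d into the current lunation.
The Moon has covered 17.15/29.531 of its cycle, so θ ≈ 360° × 17.15/29.531 = 209.1°.
cos 209.1° = (-0.874), so f = (1 − (-0.874))/2 = 0.937, so 94%.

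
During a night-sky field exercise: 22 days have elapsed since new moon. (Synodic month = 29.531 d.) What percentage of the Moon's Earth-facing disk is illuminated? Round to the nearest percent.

Phase angle: θ = 360°·(22 d)/(29.531 d) = 268.2°.
cos 268.2° = (-0.032), so f = (1 − (-0.032))/2 = 0.516, so 52%.

52%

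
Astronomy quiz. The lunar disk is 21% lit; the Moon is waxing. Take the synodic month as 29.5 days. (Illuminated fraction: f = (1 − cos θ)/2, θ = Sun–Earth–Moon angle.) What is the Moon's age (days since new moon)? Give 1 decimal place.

Invert f = (1 − cos θ)/2 to get cos θ = 1 − 2(0.21) = 0.580, hence θ₀ = arccos 0.580 = 54.5°.
Before full moon the principal value applies: θ = 54.5°.
Age = 29.5 × 54.5°/360° ≈ 4.47 days.

4.5 days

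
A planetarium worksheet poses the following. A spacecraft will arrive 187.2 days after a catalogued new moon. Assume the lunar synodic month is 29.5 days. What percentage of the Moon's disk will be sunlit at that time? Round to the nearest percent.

Reduce mod P: 187.2 − 6×29.5 = 10.20 d into the current lunation.
The Moon has covered 10.20/29.5 of its cycle, so θ ≈ 360° × 10.20/29.5 = 124.5°.
Illuminated fraction = (1 − cos 124.5°)/2 = (1 − (-0.566))/2 ≈ 0.783, so 78%.

78%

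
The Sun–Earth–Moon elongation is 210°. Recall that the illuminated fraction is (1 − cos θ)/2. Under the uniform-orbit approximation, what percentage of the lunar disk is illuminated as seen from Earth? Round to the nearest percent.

f = (1 − cos 210°)/2 = (1 − (-0.866))/2 ≈ 0.933, i.e. 93%.

93%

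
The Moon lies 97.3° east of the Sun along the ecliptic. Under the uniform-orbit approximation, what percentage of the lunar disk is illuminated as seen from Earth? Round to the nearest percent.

56%

cos 97.3° = (-0.127), so f = (1 − (-0.127))/2 = 0.564, i.e. 56%.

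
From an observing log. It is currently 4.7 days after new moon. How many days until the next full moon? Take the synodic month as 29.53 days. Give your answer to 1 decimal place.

Full moon occurs at elongation 180°, i.e. at age 29.53 × 180/360 = 14.765 d.
That is 14.765 − 4.7 = 10.065 days ahead.

10.1 days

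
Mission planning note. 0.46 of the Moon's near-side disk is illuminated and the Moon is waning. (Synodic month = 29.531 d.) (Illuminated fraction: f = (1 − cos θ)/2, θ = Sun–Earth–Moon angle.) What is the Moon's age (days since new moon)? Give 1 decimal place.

cos θ = 1 − 2f = 0.080, giving a principal value of 85.4°.
A waning Moon lies in 180°–360°, so θ = 360° − 85.4° = 274.6°.
That fraction of the synodic month is 274.6/360 × 29.531 d ≈ 22.52 d.

22.5 days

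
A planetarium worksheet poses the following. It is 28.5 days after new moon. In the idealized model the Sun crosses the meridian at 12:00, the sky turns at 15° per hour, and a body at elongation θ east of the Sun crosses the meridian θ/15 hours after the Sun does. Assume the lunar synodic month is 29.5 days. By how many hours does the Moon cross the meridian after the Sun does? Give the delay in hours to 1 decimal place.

The Moon has covered 28.5/29.5 of its cycle, so θ ≈ 360° × 28.5/29.5 = 347.8°.
The Moon trails the Sun by θ/15 = 347.8/15 ≈ 23.19 hours.
So the Moon crosses the meridian 23.19 h after the Sun.

23.2 h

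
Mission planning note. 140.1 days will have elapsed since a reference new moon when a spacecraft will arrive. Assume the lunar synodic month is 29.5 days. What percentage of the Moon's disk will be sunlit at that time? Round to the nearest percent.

140.1/29.5 = 4.749 lunations, so 4 complete cycles and 22.10 d into the next.
Phase angle: θ = 360°·(22.10 d)/(29.5 d) = 269.7°.
Illuminated fraction = (1 − cos 269.7°)/2 = (1 − (-0.005))/2 ≈ 0.503, so 50%.

50%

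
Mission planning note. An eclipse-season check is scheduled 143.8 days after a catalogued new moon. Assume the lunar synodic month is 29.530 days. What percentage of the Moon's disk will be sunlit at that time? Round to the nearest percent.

Reduce mod P: 143.8 − 4×29.530 = 25.68 d into the current lunation.
Phase angle: θ = 360°·(25.68 d)/(29.530 d) = 313.1°.
cos 313.1° = 0.683, so f = (1 − 0.683)/2 = 0.159, so 16%.

16%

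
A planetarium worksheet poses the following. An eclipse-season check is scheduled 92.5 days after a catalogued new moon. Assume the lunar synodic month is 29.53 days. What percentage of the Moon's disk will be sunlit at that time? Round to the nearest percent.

92.5/29.53 = 3.132 lunations, so 3 complete cycles and 3.91 d into the next.
The Moon has covered 3.91/29.53 of its cycle, so θ ≈ 360° × 3.91/29.53 = 47.7°.
With cos θ = 0.673, the lit fraction is (1 − 0.673)/2 ≈ 0.163, so 16%.

16%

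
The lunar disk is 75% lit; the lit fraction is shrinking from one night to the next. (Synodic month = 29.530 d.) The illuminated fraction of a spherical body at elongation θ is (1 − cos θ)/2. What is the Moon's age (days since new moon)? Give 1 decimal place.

From f = (1 − cos θ)/2: cos θ = 1 − 2×0.75 = -0.500; arccos → 120.0°.
Since the Moon is past full (waning), take the reflex angle: θ = 360° − 120.0° = 240.0°.
Age = 29.530 × 240.0°/360° ≈ 19.69 days.

19.7 days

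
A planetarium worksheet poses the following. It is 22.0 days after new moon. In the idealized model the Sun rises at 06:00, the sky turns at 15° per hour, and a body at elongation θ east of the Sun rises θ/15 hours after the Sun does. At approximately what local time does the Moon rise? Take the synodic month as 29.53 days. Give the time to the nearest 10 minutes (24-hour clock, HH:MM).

23:50

Phase angle: θ = 360°·(22.0 d)/(29.53 d) = 268.2°.
At 15° of sky rotation per hour, 268.2° corresponds to a 17.88 h lag.
06:00 + 17.880 h ≈ 23:53 → 23:50 to the nearest ten minutes.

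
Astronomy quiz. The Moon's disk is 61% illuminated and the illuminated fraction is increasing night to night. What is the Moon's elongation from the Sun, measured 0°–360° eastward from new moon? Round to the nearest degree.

103°

Invert f = (1 − cos θ)/2 to get cos θ = 1 − 2(0.61) = -0.220, hence θ₀ = arccos -0.220 = 102.7°.
Before full moon the principal value applies: θ = 102.7°.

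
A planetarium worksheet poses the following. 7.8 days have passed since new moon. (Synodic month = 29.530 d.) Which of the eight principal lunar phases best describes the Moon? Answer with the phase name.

At 7.8/29.530 of the cycle, θ ≈ 95° — the first quarter range.

first quarter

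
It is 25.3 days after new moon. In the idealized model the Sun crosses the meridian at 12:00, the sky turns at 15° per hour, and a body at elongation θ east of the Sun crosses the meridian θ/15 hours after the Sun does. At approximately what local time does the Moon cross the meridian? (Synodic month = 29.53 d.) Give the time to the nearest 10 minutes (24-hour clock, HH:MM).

08:30

Elongation θ = 360° × 25.3/29.53 ≈ 308.4°.
The Moon trails the Sun by θ/15 = 308.4/15 ≈ 20.56 hours.
12:00 + 20.562 h ≈ 08:34 → 08:30 to the nearest ten minutes.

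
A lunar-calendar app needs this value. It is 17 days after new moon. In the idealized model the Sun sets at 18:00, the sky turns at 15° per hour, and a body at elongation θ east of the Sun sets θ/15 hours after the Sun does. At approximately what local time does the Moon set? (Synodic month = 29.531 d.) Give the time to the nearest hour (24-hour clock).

The Moon has covered 17/29.531 of its cycle, so θ ≈ 360° × 17/29.531 = 207.2°.
The Moon trails the Sun by θ/15 = 207.2/15 ≈ 13.82 hours.
18:00 + 13.82 h ≈ 07:49 → 08:00 to the nearest hour.

08:00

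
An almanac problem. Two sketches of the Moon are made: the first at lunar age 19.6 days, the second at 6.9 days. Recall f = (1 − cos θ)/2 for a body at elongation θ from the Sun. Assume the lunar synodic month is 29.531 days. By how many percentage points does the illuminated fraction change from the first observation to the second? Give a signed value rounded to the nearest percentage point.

First observation: θ = 360°·19.6/29.531 = 238.9°, so f = 0.758.
Second observation: θ = 84.1°, f = 0.449.
Δf = 0.449 − 0.758 = -0.309, i.e. -31 pp.

-31 pp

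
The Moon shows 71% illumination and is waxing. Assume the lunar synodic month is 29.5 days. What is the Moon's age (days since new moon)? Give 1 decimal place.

9.4 days

cos θ = 1 − 2f = -0.420, giving a principal value of 114.8°.
The Moon is waxing (0°–180°), so θ = 114.8° directly.
Age = 29.5 × 114.8°/360° ≈ 9.41 days.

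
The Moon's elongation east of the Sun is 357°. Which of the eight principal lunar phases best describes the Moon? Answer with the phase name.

357° lies in the new moon sector of the 8-phase cycle.

new moon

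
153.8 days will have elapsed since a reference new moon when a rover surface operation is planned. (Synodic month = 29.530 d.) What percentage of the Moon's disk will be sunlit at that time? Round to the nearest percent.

153.8/29.530 = 5.208 lunations, so 5 complete cycles and 6.15 d into the next.
Phase angle: θ = 360°·(6.15 d)/(29.530 d) = 75.0°.
With cos θ = 0.259, the lit fraction is (1 − 0.259)/2 ≈ 0.370, so 37%.

37%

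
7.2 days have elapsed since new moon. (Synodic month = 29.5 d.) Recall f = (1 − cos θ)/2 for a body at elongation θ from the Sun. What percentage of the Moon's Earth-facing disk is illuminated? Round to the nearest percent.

48%

Phase angle: θ = 360°·(7.2 d)/(29.5 d) = 87.9°.
With cos θ = 0.037, the lit fraction is (1 − 0.037)/2 ≈ 0.481, so 48%.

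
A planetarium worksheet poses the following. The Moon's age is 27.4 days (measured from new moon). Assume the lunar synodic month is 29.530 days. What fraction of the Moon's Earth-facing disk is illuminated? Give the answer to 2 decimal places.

Elongation θ = 360° × 27.4/29.530 ≈ 334.0°.
With cos θ = 0.899, the lit fraction is (1 − 0.899)/2 ≈ 0.050.

0.05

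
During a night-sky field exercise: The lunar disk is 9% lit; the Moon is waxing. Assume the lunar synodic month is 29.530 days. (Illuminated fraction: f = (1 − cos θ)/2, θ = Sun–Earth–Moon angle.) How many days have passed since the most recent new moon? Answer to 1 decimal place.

From f = (1 − cos θ)/2: cos θ = 1 − 2×0.09 = 0.820; arccos → 34.9°.
Waxing ⇒ before full, so θ = 34.9°.
That fraction of the synodic month is 34.9/360 × 29.530 d ≈ 2.86 d.

2.9 days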